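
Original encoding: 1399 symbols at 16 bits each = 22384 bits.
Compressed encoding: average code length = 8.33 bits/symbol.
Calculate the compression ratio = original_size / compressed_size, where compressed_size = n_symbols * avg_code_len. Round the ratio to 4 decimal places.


original_size = n_symbols * orig_bits = 1399 * 16 = 22384 bits
compressed_size = n_symbols * avg_code_len = 1399 * 8.33 = 11653.67 bits
ratio = original_size / compressed_size = 22384 / 11653.67 = 1.9208

Compression ratio = 1.9208


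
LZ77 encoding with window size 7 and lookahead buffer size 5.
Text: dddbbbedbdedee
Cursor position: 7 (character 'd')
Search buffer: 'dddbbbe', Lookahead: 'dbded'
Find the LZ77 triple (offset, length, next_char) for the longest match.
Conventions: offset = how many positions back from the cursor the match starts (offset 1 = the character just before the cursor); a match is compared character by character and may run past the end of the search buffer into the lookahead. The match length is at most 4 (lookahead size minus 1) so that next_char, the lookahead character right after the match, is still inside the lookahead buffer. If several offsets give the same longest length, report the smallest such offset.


Try each offset into the search buffer:
  offset=1 (pos 6, char 'e'): match length 0
  offset=2 (pos 5, char 'b'): match length 0
  offset=3 (pos 4, char 'b'): match length 0
  offset=4 (pos 3, char 'b'): match length 0
  offset=5 (pos 2, char 'd'): match length 2
  offset=6 (pos 1, char 'd'): match length 1
  offset=7 (pos 0, char 'd'): match length 1
Longest match has length 2 at offset 5.
next_char = character at position 7 + 2 = 9 -> 'd'

Best match: offset=5, length=2 (matching 'db' starting at position 2)
LZ77 triple: (5, 2, 'd')


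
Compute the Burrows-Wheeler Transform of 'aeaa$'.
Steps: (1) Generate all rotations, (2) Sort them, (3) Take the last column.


Rotations (sorted):
  0: $aeaa -> last char: a
  1: a$aea -> last char: a
  2: aa$ae -> last char: e
  3: aeaa$ -> last char: $
  4: eaa$a -> last char: a


BWT = aae$a


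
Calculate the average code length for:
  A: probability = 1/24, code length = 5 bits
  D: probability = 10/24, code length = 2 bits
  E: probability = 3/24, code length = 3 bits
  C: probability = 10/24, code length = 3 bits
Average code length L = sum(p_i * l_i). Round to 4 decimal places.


Weighted contributions p_i * l_i:
  A: (1/24) * 5 = 5/24
  D: (10/24) * 2 = 20/24
  E: (3/24) * 3 = 9/24
  C: (10/24) * 3 = 30/24
Sum = (5 + 20 + 9 + 30)/24 = 64/24

L = 64/24 = 2.6667 bits/symbol


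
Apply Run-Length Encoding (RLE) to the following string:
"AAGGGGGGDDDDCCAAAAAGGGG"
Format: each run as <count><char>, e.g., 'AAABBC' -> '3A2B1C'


Scanning runs left to right:
  i=0: run of 'A' x 2 -> '2A'
  i=2: run of 'G' x 6 -> '6G'
  i=8: run of 'D' x 4 -> '4D'
  i=12: run of 'C' x 2 -> '2C'
  i=14: run of 'A' x 5 -> '5A'
  i=19: run of 'G' x 4 -> '4G'

RLE = 2A6G4D2C5A4G


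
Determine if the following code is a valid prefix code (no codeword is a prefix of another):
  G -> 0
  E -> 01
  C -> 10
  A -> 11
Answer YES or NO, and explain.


Checking each pair (does one codeword prefix another?):
  G='0' vs E='01': prefix -- VIOLATION

NO -- this is NOT a valid prefix code. G (0) is a prefix of E (01).


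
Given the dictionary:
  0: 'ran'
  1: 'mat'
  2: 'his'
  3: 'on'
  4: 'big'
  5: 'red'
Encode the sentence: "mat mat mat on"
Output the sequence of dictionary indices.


Look up each word in the dictionary:
  'mat' -> 1
  'mat' -> 1
  'mat' -> 1
  'on' -> 3

Encoded: [1, 1, 1, 3]


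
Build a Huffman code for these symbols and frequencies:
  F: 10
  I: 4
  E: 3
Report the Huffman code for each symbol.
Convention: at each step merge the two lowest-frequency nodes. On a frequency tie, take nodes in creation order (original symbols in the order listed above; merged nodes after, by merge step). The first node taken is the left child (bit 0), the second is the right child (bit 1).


Huffman tree construction:
Step 1: Merge E(3) + I(4) = 7
Step 2: Merge (E+I)(7) + F(10) = 17
Read each symbol's code off the tree from the root (left child = 0, right child = 1).

Codes:
  F: 1 (length 1)
  I: 01 (length 2)
  E: 00 (length 2)
Average code length: 24/17 = 1.4118 bits/symbol


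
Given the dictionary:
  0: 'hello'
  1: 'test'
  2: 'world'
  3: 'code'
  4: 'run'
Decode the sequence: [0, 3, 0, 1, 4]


Look up each index in the dictionary:
  0 -> 'hello'
  3 -> 'code'
  0 -> 'hello'
  1 -> 'test'
  4 -> 'run'

Decoded: "hello code hello test run"


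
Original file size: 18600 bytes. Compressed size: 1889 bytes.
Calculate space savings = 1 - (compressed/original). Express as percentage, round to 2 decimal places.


ratio = compressed/original = 1889/18600 = 0.101559
savings = 1 - ratio = 1 - 0.101559 = 0.898441
as a percentage: 0.898441 * 100 = 89.84%

Space savings = 1 - 1889/18600 = 89.84%


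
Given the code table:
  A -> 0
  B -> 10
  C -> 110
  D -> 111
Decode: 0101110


Decoding:
0 -> A
10 -> B
111 -> D
0 -> A


Result: ABDA


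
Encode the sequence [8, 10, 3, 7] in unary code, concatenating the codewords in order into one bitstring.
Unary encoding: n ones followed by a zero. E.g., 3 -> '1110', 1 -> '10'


Encode each number as n ones followed by a terminating 0:
  8 -> 111111110 (9 bits)
  10 -> 11111111110 (11 bits)
  3 -> 1110 (4 bits)
  7 -> 11111110 (8 bits)
Total length = 9 + 11 + 4 + 8 = 32 bits.

Unary([8, 10, 3, 7]) = 11111111011111111110111011111110 (32 bits)


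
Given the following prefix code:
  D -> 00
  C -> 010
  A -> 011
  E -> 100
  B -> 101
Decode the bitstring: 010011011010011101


Decoding step by step:
Bits 010 -> C
Bits 011 -> A
Bits 011 -> A
Bits 010 -> C
Bits 011 -> A
Bits 101 -> B


Decoded message: CAACAB


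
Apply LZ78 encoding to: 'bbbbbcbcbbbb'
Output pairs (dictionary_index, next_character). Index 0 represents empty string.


LZ78 encoding steps:
Dictionary: {0: ''}
Step 1: w='' (idx 0), next='b' -> output (0, 'b'), add 'b' as idx 1
Step 2: w='b' (idx 1), next='b' -> output (1, 'b'), add 'bb' as idx 2
Step 3: w='bb' (idx 2), next='c' -> output (2, 'c'), add 'bbc' as idx 3
Step 4: w='b' (idx 1), next='c' -> output (1, 'c'), add 'bc' as idx 4
Step 5: w='bb' (idx 2), next='b' -> output (2, 'b'), add 'bbb' as idx 5
Step 6: w='b' (idx 1), end of input -> output (1, '')


Encoded: [(0, 'b'), (1, 'b'), (2, 'c'), (1, 'c'), (2, 'b'), (1, '')]


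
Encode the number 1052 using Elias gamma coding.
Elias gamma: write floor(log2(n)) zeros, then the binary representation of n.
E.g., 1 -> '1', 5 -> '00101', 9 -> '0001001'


num_bits = floor(log2(1052)) + 1 = 11
leading_zeros = num_bits - 1 = 10
binary(1052) = 10000011100

Elias gamma(1052) = '0000000000' + '10000011100' = 000000000010000011100 (21 bits)


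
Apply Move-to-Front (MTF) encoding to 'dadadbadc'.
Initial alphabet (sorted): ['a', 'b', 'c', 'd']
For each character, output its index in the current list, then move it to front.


MTF encoding:
'd': index 3 in ['a', 'b', 'c', 'd'] -> ['d', 'a', 'b', 'c']
'a': index 1 in ['d', 'a', 'b', 'c'] -> ['a', 'd', 'b', 'c']
'd': index 1 in ['a', 'd', 'b', 'c'] -> ['d', 'a', 'b', 'c']
'a': index 1 in ['d', 'a', 'b', 'c'] -> ['a', 'd', 'b', 'c']
'd': index 1 in ['a', 'd', 'b', 'c'] -> ['d', 'a', 'b', 'c']
'b': index 2 in ['d', 'a', 'b', 'c'] -> ['b', 'd', 'a', 'c']
'a': index 2 in ['b', 'd', 'a', 'c'] -> ['a', 'b', 'd', 'c']
'd': index 2 in ['a', 'b', 'd', 'c'] -> ['d', 'a', 'b', 'c']
'c': index 3 in ['d', 'a', 'b', 'c'] -> ['c', 'd', 'a', 'b']


Output: [3, 1, 1, 1, 1, 2, 2, 2, 3]


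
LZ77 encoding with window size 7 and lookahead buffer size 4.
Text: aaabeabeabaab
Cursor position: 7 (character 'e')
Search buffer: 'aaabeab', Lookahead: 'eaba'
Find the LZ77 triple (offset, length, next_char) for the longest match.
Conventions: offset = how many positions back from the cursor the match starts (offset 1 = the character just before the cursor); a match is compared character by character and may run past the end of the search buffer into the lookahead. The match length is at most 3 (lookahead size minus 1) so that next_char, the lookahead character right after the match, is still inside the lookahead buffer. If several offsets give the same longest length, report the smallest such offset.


Try each offset into the search buffer:
  offset=1 (pos 6, char 'b'): match length 0
  offset=2 (pos 5, char 'a'): match length 0
  offset=3 (pos 4, char 'e'): match length 3
  offset=4 (pos 3, char 'b'): match length 0
  offset=5 (pos 2, char 'a'): match length 0
  offset=6 (pos 1, char 'a'): match length 0
  offset=7 (pos 0, char 'a'): match length 0
Longest match has length 3 at offset 3.
next_char = character at position 7 + 3 = 10 -> 'a'

Best match: offset=3, length=3 (matching 'eab' starting at position 4)
LZ77 triple: (3, 3, 'a')


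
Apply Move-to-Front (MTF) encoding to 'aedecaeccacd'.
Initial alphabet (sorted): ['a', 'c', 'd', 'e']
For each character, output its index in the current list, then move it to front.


MTF encoding:
'a': index 0 in ['a', 'c', 'd', 'e'] -> ['a', 'c', 'd', 'e']
'e': index 3 in ['a', 'c', 'd', 'e'] -> ['e', 'a', 'c', 'd']
'd': index 3 in ['e', 'a', 'c', 'd'] -> ['d', 'e', 'a', 'c']
'e': index 1 in ['d', 'e', 'a', 'c'] -> ['e', 'd', 'a', 'c']
'c': index 3 in ['e', 'd', 'a', 'c'] -> ['c', 'e', 'd', 'a']
'a': index 3 in ['c', 'e', 'd', 'a'] -> ['a', 'c', 'e', 'd']
'e': index 2 in ['a', 'c', 'e', 'd'] -> ['e', 'a', 'c', 'd']
'c': index 2 in ['e', 'a', 'c', 'd'] -> ['c', 'e', 'a', 'd']
'c': index 0 in ['c', 'e', 'a', 'd'] -> ['c', 'e', 'a', 'd']
'a': index 2 in ['c', 'e', 'a', 'd'] -> ['a', 'c', 'e', 'd']
'c': index 1 in ['a', 'c', 'e', 'd'] -> ['c', 'a', 'e', 'd']
'd': index 3 in ['c', 'a', 'e', 'd'] -> ['d', 'c', 'a', 'e']


Output: [0, 3, 3, 1, 3, 3, 2, 2, 0, 2, 1, 3]


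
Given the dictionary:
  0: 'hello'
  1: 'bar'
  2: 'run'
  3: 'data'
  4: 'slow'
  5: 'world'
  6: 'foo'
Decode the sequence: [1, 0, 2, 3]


Look up each index in the dictionary:
  1 -> 'bar'
  0 -> 'hello'
  2 -> 'run'
  3 -> 'data'

Decoded: "bar hello run data"


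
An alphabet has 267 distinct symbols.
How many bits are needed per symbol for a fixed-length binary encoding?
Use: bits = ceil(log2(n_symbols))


log2(267) = 8.0607
Bracket: 2^8 = 256 < 267 <= 2^9 = 512
So ceil(log2(267)) = 9

bits = ceil(log2(267)) = ceil(8.0607) = 9 bits


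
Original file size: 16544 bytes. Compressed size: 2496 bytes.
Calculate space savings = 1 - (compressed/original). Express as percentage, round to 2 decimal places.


ratio = compressed/original = 2496/16544 = 0.15087
savings = 1 - ratio = 1 - 0.15087 = 0.84913
as a percentage: 0.84913 * 100 = 84.91%

Space savings = 1 - 2496/16544 = 84.91%


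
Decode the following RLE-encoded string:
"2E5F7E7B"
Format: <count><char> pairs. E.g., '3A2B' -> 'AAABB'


Expanding each <count><char> pair:
  2E -> 'EE'
  5F -> 'FFFFF'
  7E -> 'EEEEEEE'
  7B -> 'BBBBBBB'

Decoded = EEFFFFFEEEEEEEBBBBBBB


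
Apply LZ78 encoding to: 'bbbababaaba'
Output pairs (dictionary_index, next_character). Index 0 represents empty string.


LZ78 encoding steps:
Dictionary: {0: ''}
Step 1: w='' (idx 0), next='b' -> output (0, 'b'), add 'b' as idx 1
Step 2: w='b' (idx 1), next='b' -> output (1, 'b'), add 'bb' as idx 2
Step 3: w='' (idx 0), next='a' -> output (0, 'a'), add 'a' as idx 3
Step 4: w='b' (idx 1), next='a' -> output (1, 'a'), add 'ba' as idx 4
Step 5: w='ba' (idx 4), next='a' -> output (4, 'a'), add 'baa' as idx 5
Step 6: w='ba' (idx 4), end of input -> output (4, '')


Encoded: [(0, 'b'), (1, 'b'), (0, 'a'), (1, 'a'), (4, 'a'), (4, '')]


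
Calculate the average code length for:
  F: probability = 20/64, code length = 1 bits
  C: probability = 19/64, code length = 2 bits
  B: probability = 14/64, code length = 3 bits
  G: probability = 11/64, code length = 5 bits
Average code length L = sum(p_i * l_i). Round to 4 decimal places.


Weighted contributions p_i * l_i:
  F: (20/64) * 1 = 20/64
  C: (19/64) * 2 = 38/64
  B: (14/64) * 3 = 42/64
  G: (11/64) * 5 = 55/64
Sum = (20 + 38 + 42 + 55)/64 = 155/64

L = 155/64 = 2.4219 bits/symbol


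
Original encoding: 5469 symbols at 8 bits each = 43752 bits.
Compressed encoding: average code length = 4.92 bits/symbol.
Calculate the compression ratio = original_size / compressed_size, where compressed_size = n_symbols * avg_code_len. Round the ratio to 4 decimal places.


original_size = n_symbols * orig_bits = 5469 * 8 = 43752 bits
compressed_size = n_symbols * avg_code_len = 5469 * 4.92 = 26907.48 bits
ratio = original_size / compressed_size = 43752 / 26907.48 = 1.626

Compression ratio = 1.626


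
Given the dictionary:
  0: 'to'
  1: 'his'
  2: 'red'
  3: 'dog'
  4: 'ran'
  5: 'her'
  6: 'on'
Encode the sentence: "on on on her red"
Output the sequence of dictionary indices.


Look up each word in the dictionary:
  'on' -> 6
  'on' -> 6
  'on' -> 6
  'her' -> 5
  'red' -> 2

Encoded: [6, 6, 6, 5, 2]


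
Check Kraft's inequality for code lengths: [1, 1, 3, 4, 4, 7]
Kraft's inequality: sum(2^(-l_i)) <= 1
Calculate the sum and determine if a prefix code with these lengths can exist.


Sum = 2^(-1) + 2^(-1) + 2^(-3) + 2^(-4) + 2^(-4) + 2^(-7)
    = 0.5 + 0.5 + 0.125 + 0.0625 + 0.0625 + 0.0078125
    = 161/128 = 1.2578125
Since 1.2578125 > 1, Kraft's inequality is NOT satisfied.
A prefix code with these lengths CANNOT exist.

Kraft sum = 1.2578125. Not satisfied.


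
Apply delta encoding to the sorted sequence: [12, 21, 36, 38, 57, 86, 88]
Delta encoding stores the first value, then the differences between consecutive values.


First value: 12
Deltas:
  21 - 12 = 9
  36 - 21 = 15
  38 - 36 = 2
  57 - 38 = 19
  86 - 57 = 29
  88 - 86 = 2


Delta encoded: [12, 9, 15, 2, 19, 29, 2]


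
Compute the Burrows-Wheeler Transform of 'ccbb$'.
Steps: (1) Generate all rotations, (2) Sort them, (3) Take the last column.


Rotations (sorted):
  0: $ccbb -> last char: b
  1: b$ccb -> last char: b
  2: bb$cc -> last char: c
  3: cbb$c -> last char: c
  4: ccbb$ -> last char: $


BWT = bbcc$


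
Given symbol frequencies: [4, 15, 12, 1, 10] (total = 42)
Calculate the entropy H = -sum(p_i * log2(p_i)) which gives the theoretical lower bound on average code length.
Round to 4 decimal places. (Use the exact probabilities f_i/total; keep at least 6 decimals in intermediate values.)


Per-symbol terms -p_i * log2(p_i) with p_i = f_i/42:
  p = 4/42 = 0.095238: log2(p) = -3.392317, -p*log2(p) = 0.323078
  p = 15/42 = 0.357143: log2(p) = -1.485427, -p*log2(p) = 0.530510
  p = 12/42 = 0.285714: log2(p) = -1.807355, -p*log2(p) = 0.516387
  p = 1/42 = 0.023810: log2(p) = -5.392317, -p*log2(p) = 0.128389
  p = 10/42 = 0.238095: log2(p) = -2.070389, -p*log2(p) = 0.492950
H = 0.323078 + 0.530510 + 0.516387 + 0.128389 + 0.492950 = 1.991314

H = 1.9913 bits/symbol


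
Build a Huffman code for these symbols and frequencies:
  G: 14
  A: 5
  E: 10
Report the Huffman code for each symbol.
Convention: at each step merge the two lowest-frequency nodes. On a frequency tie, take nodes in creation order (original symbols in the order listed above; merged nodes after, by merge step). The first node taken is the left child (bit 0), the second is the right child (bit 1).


Huffman tree construction:
Step 1: Merge A(5) + E(10) = 15
Step 2: Merge G(14) + (A+E)(15) = 29
Read each symbol's code off the tree from the root (left child = 0, right child = 1).

Codes:
  G: 0 (length 1)
  A: 10 (length 2)
  E: 11 (length 2)
Average code length: 44/29 = 1.5172 bits/symbol


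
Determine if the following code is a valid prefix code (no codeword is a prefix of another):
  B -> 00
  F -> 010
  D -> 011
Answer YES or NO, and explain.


Checking each pair (does one codeword prefix another?):
  B='00' vs F='010': no prefix
  B='00' vs D='011': no prefix
  F='010' vs B='00': no prefix
  F='010' vs D='011': no prefix
  D='011' vs B='00': no prefix
  D='011' vs F='010': no prefix
No violation found over all pairs.

YES -- this is a valid prefix code. No codeword is a prefix of any other codeword.


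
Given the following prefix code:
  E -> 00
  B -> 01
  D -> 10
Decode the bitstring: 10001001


Decoding step by step:
Bits 10 -> D
Bits 00 -> E
Bits 10 -> D
Bits 01 -> B


Decoded message: DEDB


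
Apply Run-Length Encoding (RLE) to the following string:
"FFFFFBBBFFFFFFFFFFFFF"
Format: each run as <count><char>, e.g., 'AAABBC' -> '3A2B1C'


Scanning runs left to right:
  i=0: run of 'F' x 5 -> '5F'
  i=5: run of 'B' x 3 -> '3B'
  i=8: run of 'F' x 13 -> '13F'

RLE = 5F3B13F


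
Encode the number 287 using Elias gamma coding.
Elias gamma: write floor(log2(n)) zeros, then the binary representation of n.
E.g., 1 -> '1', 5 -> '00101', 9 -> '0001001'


num_bits = floor(log2(287)) + 1 = 9
leading_zeros = num_bits - 1 = 8
binary(287) = 100011111

Elias gamma(287) = '00000000' + '100011111' = 00000000100011111 (17 bits)


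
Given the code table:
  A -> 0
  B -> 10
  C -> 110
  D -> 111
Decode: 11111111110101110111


Decoding:
111 -> D
111 -> D
111 -> D
10 -> B
10 -> B
111 -> D
0 -> A
111 -> D


Result: DDDBBDAD


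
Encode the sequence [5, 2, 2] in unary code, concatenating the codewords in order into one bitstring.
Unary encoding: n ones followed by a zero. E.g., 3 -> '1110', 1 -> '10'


Encode each number as n ones followed by a terminating 0:
  5 -> 111110 (6 bits)
  2 -> 110 (3 bits)
  2 -> 110 (3 bits)
Total length = 6 + 3 + 3 = 12 bits.

Unary([5, 2, 2]) = 111110110110 (12 bits)


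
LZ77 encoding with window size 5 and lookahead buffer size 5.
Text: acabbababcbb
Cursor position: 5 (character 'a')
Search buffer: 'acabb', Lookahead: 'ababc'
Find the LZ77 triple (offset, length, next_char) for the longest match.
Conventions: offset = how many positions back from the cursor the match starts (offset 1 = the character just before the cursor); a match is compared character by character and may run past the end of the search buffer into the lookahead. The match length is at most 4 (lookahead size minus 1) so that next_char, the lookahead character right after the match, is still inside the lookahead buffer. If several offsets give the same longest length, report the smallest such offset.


Try each offset into the search buffer:
  offset=1 (pos 4, char 'b'): match length 0
  offset=2 (pos 3, char 'b'): match length 0
  offset=3 (pos 2, char 'a'): match length 2
  offset=4 (pos 1, char 'c'): match length 0
  offset=5 (pos 0, char 'a'): match length 1
Longest match has length 2 at offset 3.
next_char = character at position 5 + 2 = 7 -> 'a'

Best match: offset=3, length=2 (matching 'ab' starting at position 2)
LZ77 triple: (3, 2, 'a')


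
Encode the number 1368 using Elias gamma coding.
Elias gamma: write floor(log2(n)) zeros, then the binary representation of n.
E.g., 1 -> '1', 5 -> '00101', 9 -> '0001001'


num_bits = floor(log2(1368)) + 1 = 11
leading_zeros = num_bits - 1 = 10
binary(1368) = 10101011000

Elias gamma(1368) = '0000000000' + '10101011000' = 000000000010101011000 (21 bits)


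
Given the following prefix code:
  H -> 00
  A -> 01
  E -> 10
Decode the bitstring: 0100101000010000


Decoding step by step:
Bits 01 -> A
Bits 00 -> H
Bits 10 -> E
Bits 10 -> E
Bits 00 -> H
Bits 01 -> A
Bits 00 -> H
Bits 00 -> H


Decoded message: AHEEHAHH


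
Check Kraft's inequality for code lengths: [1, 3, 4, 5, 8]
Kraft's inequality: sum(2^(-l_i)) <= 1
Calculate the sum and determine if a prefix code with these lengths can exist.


Sum = 2^(-1) + 2^(-3) + 2^(-4) + 2^(-5) + 2^(-8)
    = 0.5 + 0.125 + 0.0625 + 0.03125 + 0.00390625
    = 185/256 = 0.72265625
Since 0.72265625 <= 1, Kraft's inequality IS satisfied.
A prefix code with these lengths CAN exist.

Kraft sum = 0.72265625. Satisfied.


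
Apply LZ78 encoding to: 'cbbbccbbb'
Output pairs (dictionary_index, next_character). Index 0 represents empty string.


LZ78 encoding steps:
Dictionary: {0: ''}
Step 1: w='' (idx 0), next='c' -> output (0, 'c'), add 'c' as idx 1
Step 2: w='' (idx 0), next='b' -> output (0, 'b'), add 'b' as idx 2
Step 3: w='b' (idx 2), next='b' -> output (2, 'b'), add 'bb' as idx 3
Step 4: w='c' (idx 1), next='c' -> output (1, 'c'), add 'cc' as idx 4
Step 5: w='bb' (idx 3), next='b' -> output (3, 'b'), add 'bbb' as idx 5


Encoded: [(0, 'c'), (0, 'b'), (2, 'b'), (1, 'c'), (3, 'b')]


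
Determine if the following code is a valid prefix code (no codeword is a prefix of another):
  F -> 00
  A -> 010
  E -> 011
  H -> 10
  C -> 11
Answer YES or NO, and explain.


Checking each pair (does one codeword prefix another?):
  F='00' vs A='010': no prefix
  F='00' vs E='011': no prefix
  F='00' vs H='10': no prefix
  F='00' vs C='11': no prefix
  A='010' vs F='00': no prefix
  A='010' vs E='011': no prefix
  A='010' vs H='10': no prefix
  A='010' vs C='11': no prefix
  E='011' vs F='00': no prefix
  E='011' vs A='010': no prefix
  E='011' vs H='10': no prefix
  E='011' vs C='11': no prefix
  H='10' vs F='00': no prefix
  H='10' vs A='010': no prefix
  H='10' vs E='011': no prefix
  H='10' vs C='11': no prefix
  C='11' vs F='00': no prefix
  C='11' vs A='010': no prefix
  C='11' vs E='011': no prefix
  C='11' vs H='10': no prefix
No violation found over all pairs.

YES -- this is a valid prefix code. No codeword is a prefix of any other codeword.


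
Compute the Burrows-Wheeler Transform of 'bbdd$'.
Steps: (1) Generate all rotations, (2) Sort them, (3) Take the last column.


Rotations (sorted):
  0: $bbdd -> last char: d
  1: bbdd$ -> last char: $
  2: bdd$b -> last char: b
  3: d$bbd -> last char: d
  4: dd$bb -> last char: b


BWT = d$bdb


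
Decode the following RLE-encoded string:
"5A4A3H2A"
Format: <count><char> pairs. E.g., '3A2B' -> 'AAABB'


Expanding each <count><char> pair:
  5A -> 'AAAAA'
  4A -> 'AAAA'
  3H -> 'HHH'
  2A -> 'AA'

Decoded = AAAAAAAAAHHHAA


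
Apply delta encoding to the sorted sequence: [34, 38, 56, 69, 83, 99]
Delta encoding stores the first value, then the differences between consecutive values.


First value: 34
Deltas:
  38 - 34 = 4
  56 - 38 = 18
  69 - 56 = 13
  83 - 69 = 14
  99 - 83 = 16


Delta encoded: [34, 4, 18, 13, 14, 16]


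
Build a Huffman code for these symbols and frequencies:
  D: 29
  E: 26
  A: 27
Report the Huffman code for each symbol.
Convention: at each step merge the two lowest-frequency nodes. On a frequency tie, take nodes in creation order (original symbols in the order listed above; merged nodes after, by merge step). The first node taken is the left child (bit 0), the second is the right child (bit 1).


Huffman tree construction:
Step 1: Merge E(26) + A(27) = 53
Step 2: Merge D(29) + (E+A)(53) = 82
Read each symbol's code off the tree from the root (left child = 0, right child = 1).

Codes:
  D: 0 (length 1)
  E: 10 (length 2)
  A: 11 (length 2)
Average code length: 135/82 = 1.6463 bits/symbol


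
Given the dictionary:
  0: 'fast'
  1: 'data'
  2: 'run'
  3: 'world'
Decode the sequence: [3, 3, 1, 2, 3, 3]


Look up each index in the dictionary:
  3 -> 'world'
  3 -> 'world'
  1 -> 'data'
  2 -> 'run'
  3 -> 'world'
  3 -> 'world'

Decoded: "world world data run world world"


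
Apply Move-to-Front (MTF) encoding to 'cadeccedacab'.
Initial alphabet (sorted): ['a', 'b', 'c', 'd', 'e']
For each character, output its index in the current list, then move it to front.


MTF encoding:
'c': index 2 in ['a', 'b', 'c', 'd', 'e'] -> ['c', 'a', 'b', 'd', 'e']
'a': index 1 in ['c', 'a', 'b', 'd', 'e'] -> ['a', 'c', 'b', 'd', 'e']
'd': index 3 in ['a', 'c', 'b', 'd', 'e'] -> ['d', 'a', 'c', 'b', 'e']
'e': index 4 in ['d', 'a', 'c', 'b', 'e'] -> ['e', 'd', 'a', 'c', 'b']
'c': index 3 in ['e', 'd', 'a', 'c', 'b'] -> ['c', 'e', 'd', 'a', 'b']
'c': index 0 in ['c', 'e', 'd', 'a', 'b'] -> ['c', 'e', 'd', 'a', 'b']
'e': index 1 in ['c', 'e', 'd', 'a', 'b'] -> ['e', 'c', 'd', 'a', 'b']
'd': index 2 in ['e', 'c', 'd', 'a', 'b'] -> ['d', 'e', 'c', 'a', 'b']
'a': index 3 in ['d', 'e', 'c', 'a', 'b'] -> ['a', 'd', 'e', 'c', 'b']
'c': index 3 in ['a', 'd', 'e', 'c', 'b'] -> ['c', 'a', 'd', 'e', 'b']
'a': index 1 in ['c', 'a', 'd', 'e', 'b'] -> ['a', 'c', 'd', 'e', 'b']
'b': index 4 in ['a', 'c', 'd', 'e', 'b'] -> ['b', 'a', 'c', 'd', 'e']


Output: [2, 1, 3, 4, 3, 0, 1, 2, 3, 3, 1, 4]


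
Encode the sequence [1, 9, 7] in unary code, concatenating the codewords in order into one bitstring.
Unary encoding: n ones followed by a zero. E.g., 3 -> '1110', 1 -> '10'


Encode each number as n ones followed by a terminating 0:
  1 -> 10 (2 bits)
  9 -> 1111111110 (10 bits)
  7 -> 11111110 (8 bits)
Total length = 2 + 10 + 8 = 20 bits.

Unary([1, 9, 7]) = 10111111111011111110 (20 bits)


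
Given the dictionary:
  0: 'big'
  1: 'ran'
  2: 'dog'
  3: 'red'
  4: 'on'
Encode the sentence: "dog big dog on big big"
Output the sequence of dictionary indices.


Look up each word in the dictionary:
  'dog' -> 2
  'big' -> 0
  'dog' -> 2
  'on' -> 4
  'big' -> 0
  'big' -> 0

Encoded: [2, 0, 2, 4, 0, 0]


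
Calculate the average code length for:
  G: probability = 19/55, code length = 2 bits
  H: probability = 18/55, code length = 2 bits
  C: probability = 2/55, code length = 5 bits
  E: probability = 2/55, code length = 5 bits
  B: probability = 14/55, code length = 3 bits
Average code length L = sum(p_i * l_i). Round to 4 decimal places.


Weighted contributions p_i * l_i:
  G: (19/55) * 2 = 38/55
  H: (18/55) * 2 = 36/55
  C: (2/55) * 5 = 10/55
  E: (2/55) * 5 = 10/55
  B: (14/55) * 3 = 42/55
Sum = (38 + 36 + 10 + 10 + 42)/55 = 136/55

L = 136/55 = 2.4727 bits/symbol


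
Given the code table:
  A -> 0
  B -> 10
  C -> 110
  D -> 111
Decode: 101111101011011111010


Decoding:
10 -> B
111 -> D
110 -> C
10 -> B
110 -> C
111 -> D
110 -> C
10 -> B


Result: BDCBCDCB


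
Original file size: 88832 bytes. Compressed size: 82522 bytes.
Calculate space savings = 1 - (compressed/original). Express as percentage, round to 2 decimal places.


ratio = compressed/original = 82522/88832 = 0.928967
savings = 1 - ratio = 1 - 0.928967 = 0.071033
as a percentage: 0.071033 * 100 = 7.1%

Space savings = 1 - 82522/88832 = 7.1%


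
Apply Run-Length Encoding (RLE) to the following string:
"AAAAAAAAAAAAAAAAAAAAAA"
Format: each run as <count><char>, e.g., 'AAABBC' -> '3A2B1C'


Scanning runs left to right:
  i=0: run of 'A' x 22 -> '22A'

RLE = 22A


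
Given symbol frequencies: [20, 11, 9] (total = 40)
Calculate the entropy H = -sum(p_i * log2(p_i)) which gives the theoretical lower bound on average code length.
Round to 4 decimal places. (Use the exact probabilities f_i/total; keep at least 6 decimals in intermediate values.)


Per-symbol terms -p_i * log2(p_i) with p_i = f_i/40:
  p = 20/40 = 0.500000: log2(p) = -1.000000, -p*log2(p) = 0.500000
  p = 11/40 = 0.275000: log2(p) = -1.862496, -p*log2(p) = 0.512187
  p = 9/40 = 0.225000: log2(p) = -2.152003, -p*log2(p) = 0.484201
H = 0.500000 + 0.512187 + 0.484201 = 1.496388

H = 1.4964 bits/symbol


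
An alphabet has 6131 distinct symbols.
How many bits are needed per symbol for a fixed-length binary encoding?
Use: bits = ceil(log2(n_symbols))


log2(6131) = 12.5819
Bracket: 2^12 = 4096 < 6131 <= 2^13 = 8192
So ceil(log2(6131)) = 13

bits = ceil(log2(6131)) = ceil(12.5819) = 13 bits


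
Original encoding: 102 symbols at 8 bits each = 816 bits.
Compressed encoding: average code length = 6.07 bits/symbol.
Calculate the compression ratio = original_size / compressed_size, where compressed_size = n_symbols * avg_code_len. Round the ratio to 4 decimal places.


original_size = n_symbols * orig_bits = 102 * 8 = 816 bits
compressed_size = n_symbols * avg_code_len = 102 * 6.07 = 619.14 bits
ratio = original_size / compressed_size = 816 / 619.14 = 1.318

Compression ratio = 1.318


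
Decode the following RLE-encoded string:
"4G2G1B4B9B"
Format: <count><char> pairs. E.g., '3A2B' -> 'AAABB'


Expanding each <count><char> pair:
  4G -> 'GGGG'
  2G -> 'GG'
  1B -> 'B'
  4B -> 'BBBB'
  9B -> 'BBBBBBBBB'

Decoded = GGGGGGBBBBBBBBBBBBBB


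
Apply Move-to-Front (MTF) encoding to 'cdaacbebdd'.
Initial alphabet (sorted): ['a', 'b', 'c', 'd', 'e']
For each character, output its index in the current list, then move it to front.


MTF encoding:
'c': index 2 in ['a', 'b', 'c', 'd', 'e'] -> ['c', 'a', 'b', 'd', 'e']
'd': index 3 in ['c', 'a', 'b', 'd', 'e'] -> ['d', 'c', 'a', 'b', 'e']
'a': index 2 in ['d', 'c', 'a', 'b', 'e'] -> ['a', 'd', 'c', 'b', 'e']
'a': index 0 in ['a', 'd', 'c', 'b', 'e'] -> ['a', 'd', 'c', 'b', 'e']
'c': index 2 in ['a', 'd', 'c', 'b', 'e'] -> ['c', 'a', 'd', 'b', 'e']
'b': index 3 in ['c', 'a', 'd', 'b', 'e'] -> ['b', 'c', 'a', 'd', 'e']
'e': index 4 in ['b', 'c', 'a', 'd', 'e'] -> ['e', 'b', 'c', 'a', 'd']
'b': index 1 in ['e', 'b', 'c', 'a', 'd'] -> ['b', 'e', 'c', 'a', 'd']
'd': index 4 in ['b', 'e', 'c', 'a', 'd'] -> ['d', 'b', 'e', 'c', 'a']
'd': index 0 in ['d', 'b', 'e', 'c', 'a'] -> ['d', 'b', 'e', 'c', 'a']


Output: [2, 3, 2, 0, 2, 3, 4, 1, 4, 0]


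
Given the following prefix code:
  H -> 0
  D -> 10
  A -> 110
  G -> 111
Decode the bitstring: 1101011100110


Decoding step by step:
Bits 110 -> A
Bits 10 -> D
Bits 111 -> G
Bits 0 -> H
Bits 0 -> H
Bits 110 -> A


Decoded message: ADGHHA


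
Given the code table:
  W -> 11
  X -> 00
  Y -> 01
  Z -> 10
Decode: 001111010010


Decoding:
00 -> X
11 -> W
11 -> W
01 -> Y
00 -> X
10 -> Z


Result: XWWYXZ


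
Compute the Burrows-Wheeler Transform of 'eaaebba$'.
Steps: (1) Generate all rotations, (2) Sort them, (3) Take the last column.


Rotations (sorted):
  0: $eaaebba -> last char: a
  1: a$eaaebb -> last char: b
  2: aaebba$e -> last char: e
  3: aebba$ea -> last char: a
  4: ba$eaaeb -> last char: b
  5: bba$eaae -> last char: e
  6: eaaebba$ -> last char: $
  7: ebba$eaa -> last char: a


BWT = abeabe$a


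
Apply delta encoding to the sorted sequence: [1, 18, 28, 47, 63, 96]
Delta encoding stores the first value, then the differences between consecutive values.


First value: 1
Deltas:
  18 - 1 = 17
  28 - 18 = 10
  47 - 28 = 19
  63 - 47 = 16
  96 - 63 = 33


Delta encoded: [1, 17, 10, 19, 16, 33]


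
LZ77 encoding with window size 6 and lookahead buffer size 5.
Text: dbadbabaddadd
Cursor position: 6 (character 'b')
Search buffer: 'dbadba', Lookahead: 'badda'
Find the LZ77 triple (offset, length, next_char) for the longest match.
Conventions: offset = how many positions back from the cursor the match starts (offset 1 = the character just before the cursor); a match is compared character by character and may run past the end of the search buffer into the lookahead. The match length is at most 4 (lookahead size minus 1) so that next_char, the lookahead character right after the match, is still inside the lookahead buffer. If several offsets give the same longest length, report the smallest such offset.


Try each offset into the search buffer:
  offset=1 (pos 5, char 'a'): match length 0
  offset=2 (pos 4, char 'b'): match length 2
  offset=3 (pos 3, char 'd'): match length 0
  offset=4 (pos 2, char 'a'): match length 0
  offset=5 (pos 1, char 'b'): match length 3
  offset=6 (pos 0, char 'd'): match length 0
Longest match has length 3 at offset 5.
next_char = character at position 6 + 3 = 9 -> 'd'

Best match: offset=5, length=3 (matching 'bad' starting at position 1)
LZ77 triple: (5, 3, 'd')


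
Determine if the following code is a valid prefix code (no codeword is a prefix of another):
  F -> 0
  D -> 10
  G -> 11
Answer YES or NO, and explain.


Checking each pair (does one codeword prefix another?):
  F='0' vs D='10': no prefix
  F='0' vs G='11': no prefix
  D='10' vs F='0': no prefix
  D='10' vs G='11': no prefix
  G='11' vs F='0': no prefix
  G='11' vs D='10': no prefix
No violation found over all pairs.

YES -- this is a valid prefix code. No codeword is a prefix of any other codeword.


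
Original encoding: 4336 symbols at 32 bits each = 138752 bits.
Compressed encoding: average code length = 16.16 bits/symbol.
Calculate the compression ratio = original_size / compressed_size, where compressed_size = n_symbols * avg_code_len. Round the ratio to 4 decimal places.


original_size = n_symbols * orig_bits = 4336 * 32 = 138752 bits
compressed_size = n_symbols * avg_code_len = 4336 * 16.16 = 70069.76 bits
ratio = original_size / compressed_size = 138752 / 70069.76 = 1.9802

Compression ratio = 1.9802


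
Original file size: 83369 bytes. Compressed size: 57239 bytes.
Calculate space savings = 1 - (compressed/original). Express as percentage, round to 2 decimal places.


ratio = compressed/original = 57239/83369 = 0.686574
savings = 1 - ratio = 1 - 0.686574 = 0.313426
as a percentage: 0.313426 * 100 = 31.34%

Space savings = 1 - 57239/83369 = 31.34%


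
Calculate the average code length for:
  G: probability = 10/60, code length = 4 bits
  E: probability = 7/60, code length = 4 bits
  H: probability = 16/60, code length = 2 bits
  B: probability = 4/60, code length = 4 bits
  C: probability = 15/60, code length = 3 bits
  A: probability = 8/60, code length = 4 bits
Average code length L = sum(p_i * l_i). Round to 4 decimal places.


Weighted contributions p_i * l_i:
  G: (10/60) * 4 = 40/60
  E: (7/60) * 4 = 28/60
  H: (16/60) * 2 = 32/60
  B: (4/60) * 4 = 16/60
  C: (15/60) * 3 = 45/60
  A: (8/60) * 4 = 32/60
Sum = (40 + 28 + 32 + 16 + 45 + 32)/60 = 193/60

L = 193/60 = 3.2167 bits/symbol


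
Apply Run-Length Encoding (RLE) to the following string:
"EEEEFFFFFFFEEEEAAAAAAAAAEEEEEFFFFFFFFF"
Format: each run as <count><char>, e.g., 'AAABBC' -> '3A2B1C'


Scanning runs left to right:
  i=0: run of 'E' x 4 -> '4E'
  i=4: run of 'F' x 7 -> '7F'
  i=11: run of 'E' x 4 -> '4E'
  i=15: run of 'A' x 9 -> '9A'
  i=24: run of 'E' x 5 -> '5E'
  i=29: run of 'F' x 9 -> '9F'

RLE = 4E7F4E9A5E9F


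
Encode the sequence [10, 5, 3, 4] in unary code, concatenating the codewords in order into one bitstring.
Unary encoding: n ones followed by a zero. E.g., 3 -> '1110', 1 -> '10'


Encode each number as n ones followed by a terminating 0:
  10 -> 11111111110 (11 bits)
  5 -> 111110 (6 bits)
  3 -> 1110 (4 bits)
  4 -> 11110 (5 bits)
Total length = 11 + 6 + 4 + 5 = 26 bits.

Unary([10, 5, 3, 4]) = 11111111110111110111011110 (26 bits)


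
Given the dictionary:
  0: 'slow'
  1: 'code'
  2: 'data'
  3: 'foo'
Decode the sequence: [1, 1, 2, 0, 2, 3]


Look up each index in the dictionary:
  1 -> 'code'
  1 -> 'code'
  2 -> 'data'
  0 -> 'slow'
  2 -> 'data'
  3 -> 'foo'

Decoded: "code code data slow data foo"


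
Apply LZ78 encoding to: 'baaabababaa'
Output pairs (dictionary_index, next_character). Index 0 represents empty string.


LZ78 encoding steps:
Dictionary: {0: ''}
Step 1: w='' (idx 0), next='b' -> output (0, 'b'), add 'b' as idx 1
Step 2: w='' (idx 0), next='a' -> output (0, 'a'), add 'a' as idx 2
Step 3: w='a' (idx 2), next='a' -> output (2, 'a'), add 'aa' as idx 3
Step 4: w='b' (idx 1), next='a' -> output (1, 'a'), add 'ba' as idx 4
Step 5: w='ba' (idx 4), next='b' -> output (4, 'b'), add 'bab' as idx 5
Step 6: w='aa' (idx 3), end of input -> output (3, '')


Encoded: [(0, 'b'), (0, 'a'), (2, 'a'), (1, 'a'), (4, 'b'), (3, '')]


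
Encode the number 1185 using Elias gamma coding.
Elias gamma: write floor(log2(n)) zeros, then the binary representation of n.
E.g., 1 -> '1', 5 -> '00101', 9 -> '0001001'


num_bits = floor(log2(1185)) + 1 = 11
leading_zeros = num_bits - 1 = 10
binary(1185) = 10010100001

Elias gamma(1185) = '0000000000' + '10010100001' = 000000000010010100001 (21 bits)


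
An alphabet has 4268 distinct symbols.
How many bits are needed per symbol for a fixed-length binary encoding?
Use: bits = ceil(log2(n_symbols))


log2(4268) = 12.0593
Bracket: 2^12 = 4096 < 4268 <= 2^13 = 8192
So ceil(log2(4268)) = 13

bits = ceil(log2(4268)) = ceil(12.0593) = 13 bits


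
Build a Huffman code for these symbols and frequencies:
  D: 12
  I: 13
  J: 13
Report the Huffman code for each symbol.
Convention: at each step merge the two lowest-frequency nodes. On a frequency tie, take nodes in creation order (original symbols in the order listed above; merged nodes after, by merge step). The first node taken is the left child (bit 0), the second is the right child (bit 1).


Huffman tree construction:
Step 1: Merge D(12) + I(13) = 25
Step 2: Merge J(13) + (D+I)(25) = 38
Read each symbol's code off the tree from the root (left child = 0, right child = 1).

Codes:
  D: 10 (length 2)
  I: 11 (length 2)
  J: 0 (length 1)
Average code length: 63/38 = 1.6579 bits/symbol


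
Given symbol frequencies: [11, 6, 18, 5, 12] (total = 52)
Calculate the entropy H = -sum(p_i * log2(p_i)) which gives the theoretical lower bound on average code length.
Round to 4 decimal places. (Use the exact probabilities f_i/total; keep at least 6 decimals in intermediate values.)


Per-symbol terms -p_i * log2(p_i) with p_i = f_i/52:
  p = 11/52 = 0.211538: log2(p) = -2.241008, -p*log2(p) = 0.474059
  p = 6/52 = 0.115385: log2(p) = -3.115477, -p*log2(p) = 0.359478
  p = 18/52 = 0.346154: log2(p) = -1.530515, -p*log2(p) = 0.529794
  p = 5/52 = 0.096154: log2(p) = -3.378512, -p*log2(p) = 0.324857
  p = 12/52 = 0.230769: log2(p) = -2.115477, -p*log2(p) = 0.488187
H = 0.474059 + 0.359478 + 0.529794 + 0.324857 + 0.488187 = 2.176375

H = 2.1764 bits/symbol


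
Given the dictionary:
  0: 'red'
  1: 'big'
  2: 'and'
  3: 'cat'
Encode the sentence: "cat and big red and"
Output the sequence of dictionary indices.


Look up each word in the dictionary:
  'cat' -> 3
  'and' -> 2
  'big' -> 1
  'red' -> 0
  'and' -> 2

Encoded: [3, 2, 1, 0, 2]


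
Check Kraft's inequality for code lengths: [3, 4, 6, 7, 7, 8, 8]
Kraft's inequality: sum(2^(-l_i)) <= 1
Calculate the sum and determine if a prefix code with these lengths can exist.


Sum = 2^(-3) + 2^(-4) + 2^(-6) + 2^(-7) + 2^(-7) + 2^(-8) + 2^(-8)
    = 0.125 + 0.0625 + 0.015625 + 0.0078125 + 0.0078125 + 0.00390625 + 0.00390625
    = 58/256 = 0.2265625
Since 0.2265625 <= 1, Kraft's inequality IS satisfied.
A prefix code with these lengths CAN exist.

Kraft sum = 0.2265625. Satisfied.


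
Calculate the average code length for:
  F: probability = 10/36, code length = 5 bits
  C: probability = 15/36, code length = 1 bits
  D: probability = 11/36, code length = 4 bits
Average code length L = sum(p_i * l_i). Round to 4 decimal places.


Weighted contributions p_i * l_i:
  F: (10/36) * 5 = 50/36
  C: (15/36) * 1 = 15/36
  D: (11/36) * 4 = 44/36
Sum = (50 + 15 + 44)/36 = 109/36

L = 109/36 = 3.0278 bits/symbol


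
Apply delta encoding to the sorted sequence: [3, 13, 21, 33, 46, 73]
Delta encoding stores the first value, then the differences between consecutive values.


First value: 3
Deltas:
  13 - 3 = 10
  21 - 13 = 8
  33 - 21 = 12
  46 - 33 = 13
  73 - 46 = 27


Delta encoded: [3, 10, 8, 12, 13, 27]


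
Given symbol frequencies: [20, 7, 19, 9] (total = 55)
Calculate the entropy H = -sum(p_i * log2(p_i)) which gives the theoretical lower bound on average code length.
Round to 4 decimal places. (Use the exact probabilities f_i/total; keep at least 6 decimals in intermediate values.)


Per-symbol terms -p_i * log2(p_i) with p_i = f_i/55:
  p = 20/55 = 0.363636: log2(p) = -1.459432, -p*log2(p) = 0.530702
  p = 7/55 = 0.127273: log2(p) = -2.974005, -p*log2(p) = 0.378510
  p = 19/55 = 0.345455: log2(p) = -1.533432, -p*log2(p) = 0.529731
  p = 9/55 = 0.163636: log2(p) = -2.611435, -p*log2(p) = 0.427326
H = 0.530702 + 0.378510 + 0.529731 + 0.427326 = 1.866269

H = 1.8663 bits/symbol


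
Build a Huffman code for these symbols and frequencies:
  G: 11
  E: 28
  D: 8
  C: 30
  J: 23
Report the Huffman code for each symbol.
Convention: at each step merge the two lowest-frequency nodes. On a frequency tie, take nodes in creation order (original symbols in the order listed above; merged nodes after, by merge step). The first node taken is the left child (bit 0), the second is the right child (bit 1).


Huffman tree construction:
Step 1: Merge D(8) + G(11) = 19
Step 2: Merge (D+G)(19) + J(23) = 42
Step 3: Merge E(28) + C(30) = 58
Step 4: Merge ((D+G)+J)(42) + (E+C)(58) = 100
Read each symbol's code off the tree from the root (left child = 0, right child = 1).

Codes:
  G: 001 (length 3)
  E: 10 (length 2)
  D: 000 (length 3)
  C: 11 (length 2)
  J: 01 (length 2)
Average code length: 219/100 = 2.1900 bits/symbol
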